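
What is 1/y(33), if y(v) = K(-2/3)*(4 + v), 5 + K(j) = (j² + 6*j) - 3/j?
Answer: -18/2701 ≈ -0.0066642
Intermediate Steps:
K(j) = -5 + j² - 3/j + 6*j (K(j) = -5 + ((j² + 6*j) - 3/j) = -5 + (j² - 3/j + 6*j) = -5 + j² - 3/j + 6*j)
y(v) = -146/9 - 73*v/18 (y(v) = (-5 + (-2/3)² - 3/((-2/3)) + 6*(-2/3))*(4 + v) = (-5 + (-2*⅓)² - 3/((-2*⅓)) + 6*(-2*⅓))*(4 + v) = (-5 + (-⅔)² - 3/(-⅔) + 6*(-⅔))*(4 + v) = (-5 + 4/9 - 3*(-3/2) - 4)*(4 + v) = (-5 + 4/9 + 9/2 - 4)*(4 + v) = -73*(4 + v)/18 = -146/9 - 73*v/18)
1/y(33) = 1/(-146/9 - 73/18*33) = 1/(-146/9 - 803/6) = 1/(-2701/18) = -18/2701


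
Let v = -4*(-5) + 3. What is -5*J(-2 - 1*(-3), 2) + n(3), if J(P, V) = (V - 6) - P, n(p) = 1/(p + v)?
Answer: 651/26 ≈ 25.038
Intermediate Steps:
v = 23 (v = 20 + 3 = 23)
n(p) = 1/(23 + p) (n(p) = 1/(p + 23) = 1/(23 + p))
J(P, V) = -6 + V - P (J(P, V) = (-6 + V) - P = -6 + V - P)
-5*J(-2 - 1*(-3), 2) + n(3) = -5*(-6 + 2 - (-2 - 1*(-3))) + 1/(23 + 3) = -5*(-6 + 2 - (-2 + 3)) + 1/26 = -5*(-6 + 2 - 1*1) + 1/26 = -5*(-6 + 2 - 1) + 1/26 = -5*(-5) + 1/26 = 25 + 1/26 = 651/26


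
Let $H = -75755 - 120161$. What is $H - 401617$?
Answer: $-597533$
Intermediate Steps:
$H = -195916$
$H - 401617 = -195916 - 401617 = -597533$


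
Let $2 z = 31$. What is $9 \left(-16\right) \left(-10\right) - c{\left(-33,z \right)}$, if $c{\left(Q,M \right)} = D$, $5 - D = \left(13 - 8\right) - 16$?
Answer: $1424$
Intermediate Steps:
$z = \frac{31}{2}$ ($z = \frac{1}{2} \cdot 31 = \frac{31}{2} \approx 15.5$)
$D = 16$ ($D = 5 - \left(\left(13 - 8\right) - 16\right) = 5 - \left(5 - 16\right) = 5 - -11 = 5 + 11 = 16$)
$c{\left(Q,M \right)} = 16$
$9 \left(-16\right) \left(-10\right) - c{\left(-33,z \right)} = 9 \left(-16\right) \left(-10\right) - 16 = \left(-144\right) \left(-10\right) - 16 = 1440 - 16 = 1424$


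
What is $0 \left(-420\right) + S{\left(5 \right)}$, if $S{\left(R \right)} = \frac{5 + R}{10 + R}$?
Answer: $\frac{2}{3} \approx 0.66667$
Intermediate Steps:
$S{\left(R \right)} = \frac{5 + R}{10 + R}$
$0 \left(-420\right) + S{\left(5 \right)} = 0 \left(-420\right) + \frac{5 + 5}{10 + 5} = 0 + \frac{1}{15} \cdot 10 = 0 + \frac{2}{3} = \frac{2}{3}$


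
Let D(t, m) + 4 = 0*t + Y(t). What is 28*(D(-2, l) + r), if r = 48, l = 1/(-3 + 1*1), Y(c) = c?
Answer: 1176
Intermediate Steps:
l = -½ (l = 1/(-3 + 1) = 1/(-2) = -½ ≈ -0.50000)
D(t, m) = -4 + t (D(t, m) = -4 + (0*t + t) = -4 + (0 + t) = -4 + t)
28*(D(-2, l) + r) = 28*((-4 - 2) + 48) = 28*(-6 + 48) = 28*42 = 1176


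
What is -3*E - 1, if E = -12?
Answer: 35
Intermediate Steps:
-3*E - 1 = -3*(-12) - 1 = 36 - 1 = 35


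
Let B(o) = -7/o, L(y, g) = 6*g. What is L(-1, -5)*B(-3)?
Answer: -70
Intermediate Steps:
L(-1, -5)*B(-3) = (6*(-5))*(-7/(-3)) = -(-210)*(-1)/3 = -30*7/3 = -70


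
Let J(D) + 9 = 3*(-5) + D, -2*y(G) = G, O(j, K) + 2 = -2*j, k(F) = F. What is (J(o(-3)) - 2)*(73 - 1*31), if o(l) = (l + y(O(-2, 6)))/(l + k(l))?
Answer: -1064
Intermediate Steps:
O(j, K) = -2 - 2*j
y(G) = -G/2
o(l) = (-1 + l)/(2*l) (o(l) = (l - (-2 - 2*(-2))/2)/(l + l) = (l - (-2 + 4)/2)/((2*l)) = (l - ½*2)*(1/(2*l)) = (l - 1)*(1/(2*l)) = (-1 + l)*(1/(2*l)) = (-1 + l)/(2*l))
J(D) = -24 + D (J(D) = -9 + (3*(-5) + D) = -9 + (-15 + D) = -24 + D)
(J(o(-3)) - 2)*(73 - 1*31) = ((-24 + (½)*(-1 - 3)/(-3)) - 2)*(73 - 1*31) = ((-24 + (½)*(-⅓)*(-4)) - 2)*(73 - 31) = ((-24 + ⅔) - 2)*42 = (-70/3 - 2)*42 = -76/3*42 = -1064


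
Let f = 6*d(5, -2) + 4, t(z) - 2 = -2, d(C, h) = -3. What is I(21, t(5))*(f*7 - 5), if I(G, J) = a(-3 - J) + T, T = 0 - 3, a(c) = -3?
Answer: 618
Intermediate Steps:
t(z) = 0 (t(z) = 2 - 2 = 0)
f = -14 (f = 6*(-3) + 4 = -18 + 4 = -14)
T = -3
I(G, J) = -6 (I(G, J) = -3 - 3 = -6)
I(21, t(5))*(f*7 - 5) = -6*(-14*7 - 5) = -6*(-98 - 5) = -6*(-103) = 618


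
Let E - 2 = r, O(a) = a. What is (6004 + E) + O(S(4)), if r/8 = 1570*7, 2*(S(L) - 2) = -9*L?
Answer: 93910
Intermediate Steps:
S(L) = 2 - 9*L/2 (S(L) = 2 + (-9*L)/2 = 2 - 9*L/2)
r = 87920 (r = 8*(1570*7) = 8*10990 = 87920)
E = 87922 (E = 2 + 87920 = 87922)
(6004 + E) + O(S(4)) = (6004 + 87922) + (2 - 9/2*4) = 93926 + (2 - 18) = 93926 - 16 = 93910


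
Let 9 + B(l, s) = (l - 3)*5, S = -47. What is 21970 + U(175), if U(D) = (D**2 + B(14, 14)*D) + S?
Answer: 60598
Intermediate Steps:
B(l, s) = -24 + 5*l (B(l, s) = -9 + (l - 3)*5 = -9 + (-3 + l)*5 = -9 + (-15 + 5*l) = -24 + 5*l)
U(D) = -47 + D**2 + 46*D (U(D) = (D**2 + (-24 + 5*14)*D) - 47 = (D**2 + (-24 + 70)*D) - 47 = (D**2 + 46*D) - 47 = -47 + D**2 + 46*D)
21970 + U(175) = 21970 + (-47 + 175**2 + 46*175) = 21970 + (-47 + 30625 + 8050) = 21970 + 38628 = 60598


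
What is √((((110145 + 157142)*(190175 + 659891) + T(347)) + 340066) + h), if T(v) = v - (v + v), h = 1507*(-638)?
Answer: 7*√4636958555 ≈ 4.7667e+5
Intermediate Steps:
h = -961466
T(v) = -v (T(v) = v - 2*v = -v)
√((((110145 + 157142)*(190175 + 659891) + T(347)) + 340066) + h) = √((((110145 + 157142)*(190175 + 659891) - 1*347) + 340066) - 961466) = √(((267287*850066 - 347) + 340066) - 961466) = √(((227211590942 - 347) + 340066) - 961466) = √((227211590595 + 340066) - 961466) = √(227211930661 - 961466) = √227210969195 = 7*√4636958555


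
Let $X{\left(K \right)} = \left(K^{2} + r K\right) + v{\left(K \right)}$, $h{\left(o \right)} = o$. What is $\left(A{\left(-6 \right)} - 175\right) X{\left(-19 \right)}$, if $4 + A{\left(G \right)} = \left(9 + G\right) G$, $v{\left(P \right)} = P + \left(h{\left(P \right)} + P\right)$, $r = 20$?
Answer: $14972$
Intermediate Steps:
$v{\left(P \right)} = 3 P$ ($v{\left(P \right)} = P + \left(P + P\right) = P + 2 P = 3 P$)
$A{\left(G \right)} = -4 + G \left(9 + G\right)$ ($A{\left(G \right)} = -4 + \left(9 + G\right) G = -4 + G \left(9 + G\right)$)
$X{\left(K \right)} = K^{2} + 23 K$ ($X{\left(K \right)} = \left(K^{2} + 20 K\right) + 3 K = K^{2} + 23 K$)
$\left(A{\left(-6 \right)} - 175\right) X{\left(-19 \right)} = \left(\left(-4 + \left(-6\right)^{2} + 9 \left(-6\right)\right) - 175\right) \left(- 19 \left(23 - 19\right)\right) = \left(\left(-4 + 36 - 54\right) - 175\right) \left(\left(-19\right) 4\right) = \left(-22 - 175\right) \left(-76\right) = \left(-197\right) \left(-76\right) = 14972$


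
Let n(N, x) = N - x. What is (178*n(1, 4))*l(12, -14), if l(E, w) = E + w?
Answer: 1068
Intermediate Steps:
(178*n(1, 4))*l(12, -14) = (178*(1 - 1*4))*(12 - 14) = (178*(1 - 4))*(-2) = (178*(-3))*(-2) = -534*(-2) = 1068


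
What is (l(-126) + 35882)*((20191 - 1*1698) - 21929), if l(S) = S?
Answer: -122857616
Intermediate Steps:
(l(-126) + 35882)*((20191 - 1*1698) - 21929) = (-126 + 35882)*((20191 - 1*1698) - 21929) = 35756*((20191 - 1698) - 21929) = 35756*(18493 - 21929) = 35756*(-3436) = -122857616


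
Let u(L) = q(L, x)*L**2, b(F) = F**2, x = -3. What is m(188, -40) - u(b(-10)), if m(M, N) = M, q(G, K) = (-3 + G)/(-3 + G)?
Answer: -9812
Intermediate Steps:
q(G, K) = 1
u(L) = L**2 (u(L) = 1*L**2 = L**2)
m(188, -40) - u(b(-10)) = 188 - ((-10)**2)**2 = 188 - 1*100**2 = 188 - 1*10000 = 188 - 10000 = -9812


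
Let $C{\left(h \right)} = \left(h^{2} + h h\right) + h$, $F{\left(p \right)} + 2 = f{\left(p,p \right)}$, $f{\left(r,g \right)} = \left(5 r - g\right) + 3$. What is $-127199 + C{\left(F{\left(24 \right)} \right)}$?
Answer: $-108284$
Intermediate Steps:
$f{\left(r,g \right)} = 3 - g + 5 r$ ($f{\left(r,g \right)} = \left(- g + 5 r\right) + 3 = 3 - g + 5 r$)
$F{\left(p \right)} = 1 + 4 p$ ($F{\left(p \right)} = -2 + \left(3 - p + 5 p\right) = -2 + \left(3 + 4 p\right) = 1 + 4 p$)
$C{\left(h \right)} = h + 2 h^{2}$ ($C{\left(h \right)} = \left(h^{2} + h^{2}\right) + h = 2 h^{2} + h = h + 2 h^{2}$)
$-127199 + C{\left(F{\left(24 \right)} \right)} = -127199 + \left(1 + 4 \cdot 24\right) \left(1 + 2 \left(1 + 4 \cdot 24\right)\right) = -127199 + \left(1 + 96\right) \left(1 + 2 \left(1 + 96\right)\right) = -127199 + 97 \left(1 + 2 \cdot 97\right) = -127199 + 97 \left(1 + 194\right) = -127199 + 97 \cdot 195 = -127199 + 18915 = -108284$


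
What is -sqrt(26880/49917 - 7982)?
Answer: -I*sqrt(45096287118)/2377 ≈ -89.339*I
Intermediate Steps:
-sqrt(26880/49917 - 7982) = -sqrt(26880*(1/49917) - 7982) = -sqrt(1280/2377 - 7982) = -sqrt(-18971934/2377) = -I*sqrt(45096287118)/2377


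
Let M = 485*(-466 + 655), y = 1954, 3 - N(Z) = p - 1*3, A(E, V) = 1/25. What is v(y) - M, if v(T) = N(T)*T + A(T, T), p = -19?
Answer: -1070374/25 ≈ -42815.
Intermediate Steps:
A(E, V) = 1/25
N(Z) = 25 (N(Z) = 3 - (-19 - 1*3) = 3 - (-19 - 3) = 3 - 1*(-22) = 3 + 22 = 25)
M = 91665 (M = 485*189 = 91665)
v(T) = 1/25 + 25*T (v(T) = 25*T + 1/25 = 1/25 + 25*T)
v(y) - M = (1/25 + 25*1954) - 1*91665 = (1/25 + 48850) - 91665 = 1221251/25 - 91665 = -1070374/25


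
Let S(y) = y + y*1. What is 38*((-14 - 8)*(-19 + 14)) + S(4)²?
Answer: 4244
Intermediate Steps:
S(y) = 2*y (S(y) = y + y = 2*y)
38*((-14 - 8)*(-19 + 14)) + S(4)² = 38*((-14 - 8)*(-19 + 14)) + (2*4)² = 38*(-22*(-5)) + 8² = 38*110 + 64 = 4180 + 64 = 4244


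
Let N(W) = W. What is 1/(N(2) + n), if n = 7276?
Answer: 1/7278 ≈ 0.00013740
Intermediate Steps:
1/(N(2) + n) = 1/(2 + 7276) = 1/7278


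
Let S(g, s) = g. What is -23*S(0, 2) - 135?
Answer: -135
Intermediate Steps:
-23*S(0, 2) - 135 = -23*0 - 135 = 0 - 135 = -135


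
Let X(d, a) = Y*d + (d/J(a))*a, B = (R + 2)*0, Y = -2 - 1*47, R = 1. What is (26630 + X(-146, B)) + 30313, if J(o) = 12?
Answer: 64097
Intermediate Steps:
Y = -49 (Y = -2 - 47 = -49)
B = 0 (B = (1 + 2)*0 = 3*0 = 0)
X(d, a) = -49*d + a*d/12 (X(d, a) = -49*d + (d/12)*a = -49*d + a*d/12)
(26630 + X(-146, B)) + 30313 = (26630 + (1/12)*(-146)*(-588 + 0)) + 30313 = (26630 + (1/12)*(-146)*(-588)) + 30313 = (26630 + 7154) + 30313 = 33784 + 30313 = 64097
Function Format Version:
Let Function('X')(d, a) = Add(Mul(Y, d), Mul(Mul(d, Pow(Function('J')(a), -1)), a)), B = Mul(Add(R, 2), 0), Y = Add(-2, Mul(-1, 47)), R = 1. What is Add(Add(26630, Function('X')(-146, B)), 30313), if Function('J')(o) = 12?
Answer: 64097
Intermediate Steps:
Y = -49 (Y = Add(-2, -47) = -49)
B = 0 (B = Mul(Add(1, 2), 0) = Mul(3, 0) = 0)
Function('X')(d, a) = Add(Mul(-49, d), Mul(Rational(1, 12), a, d)) (Function('X')(d, a) = Add(Mul(-49, d), Mul(Mul(d, Pow(12, -1)), a)) = Add(Mul(-49, d), Mul(Mul(d, Rational(1, 12)), a)) = Add(Mul(-49, d), Mul(Mul(Rational(1, 12), d), a)) = Add(Mul(-49, d), Mul(Rational(1, 12), a, d)))
Add(Add(26630, Function('X')(-146, B)), 30313) = Add(Add(26630, Mul(Rational(1, 12), -146, Add(-588, 0))), 30313) = Add(Add(26630, Mul(Rational(1, 12), -146, -588)), 30313) = Add(Add(26630, 7154), 30313) = Add(33784, 30313) = 64097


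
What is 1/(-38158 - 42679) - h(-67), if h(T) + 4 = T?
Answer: 5739426/80837 ≈ 71.000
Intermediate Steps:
h(T) = -4 + T
1/(-38158 - 42679) - h(-67) = 1/(-38158 - 42679) - (-4 - 67) = 1/(-80837) - 1*(-71) = -1/80837 + 71 = 5739426/80837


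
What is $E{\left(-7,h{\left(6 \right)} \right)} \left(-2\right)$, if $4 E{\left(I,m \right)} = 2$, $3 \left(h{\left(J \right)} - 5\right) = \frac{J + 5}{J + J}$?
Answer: $-1$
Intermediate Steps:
$h{\left(J \right)} = 5 + \frac{5 + J}{6 J}$ ($h{\left(J \right)} = 5 + \frac{\left(J + 5\right) \frac{1}{J + J}}{3} = 5 + \frac{\left(5 + J\right) \frac{1}{2 J}}{3} = 5 + \frac{\frac{1}{2} \frac{1}{J} \left(5 + J\right)}{3} = 5 + \frac{5 + J}{6 J}$)
$E{\left(I,m \right)} = \frac{1}{2}$ ($E{\left(I,m \right)} = \frac{1}{4} \cdot 2 = \frac{1}{2}$)
$E{\left(-7,h{\left(6 \right)} \right)} \left(-2\right) = \frac{1}{2} \left(-2\right) = -1$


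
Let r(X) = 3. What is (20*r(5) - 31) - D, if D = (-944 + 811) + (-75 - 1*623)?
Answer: 860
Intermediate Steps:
D = -831 (D = -133 + (-75 - 623) = -133 - 698 = -831)
(20*r(5) - 31) - D = (20*3 - 31) - 1*(-831) = (60 - 31) + 831 = 29 + 831 = 860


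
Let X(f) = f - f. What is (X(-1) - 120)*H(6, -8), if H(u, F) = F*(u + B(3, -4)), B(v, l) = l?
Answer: 1920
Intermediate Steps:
X(f) = 0
H(u, F) = F*(-4 + u) (H(u, F) = F*(u - 4) = F*(-4 + u))
(X(-1) - 120)*H(6, -8) = (0 - 120)*(-8*(-4 + 6)) = -(-960)*2 = -120*(-16) = 1920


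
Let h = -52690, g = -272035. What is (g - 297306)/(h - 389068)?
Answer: 569341/441758 ≈ 1.2888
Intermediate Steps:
(g - 297306)/(h - 389068) = (-272035 - 297306)/(-52690 - 389068) = -569341/(-441758) = -569341*(-1/441758) = 569341/441758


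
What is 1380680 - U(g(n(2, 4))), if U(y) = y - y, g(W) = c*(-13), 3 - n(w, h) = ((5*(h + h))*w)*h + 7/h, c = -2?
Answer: 1380680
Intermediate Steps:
n(w, h) = 3 - 7/h - 10*w*h**2 (n(w, h) = 3 - (((5*(h + h))*w)*h + 7/h) = 3 - (((5*(2*h))*w)*h + 7/h) = 3 - (((10*h)*w)*h + 7/h) = 3 - ((10*h*w)*h + 7/h) = 3 - (10*w*h**2 + 7/h) = 3 - (7/h + 10*w*h**2) = 3 + (-7/h - 10*w*h**2) = 3 - 7/h - 10*w*h**2)
g(W) = 26 (g(W) = -2*(-13) = 26)
U(y) = 0
1380680 - U(g(n(2, 4))) = 1380680 - 1*0 = 1380680 + 0 = 1380680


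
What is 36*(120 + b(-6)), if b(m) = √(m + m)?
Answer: 4320 + 72*I*√3 ≈ 4320.0 + 124.71*I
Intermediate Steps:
b(m) = √2*√m (b(m) = √(2*m) = √2*√m)
36*(120 + b(-6)) = 36*(120 + √2*√(-6)) = 36*(120 + √2*(I*√6)) = 36*(120 + 2*I*√3) = 4320 + 72*I*√3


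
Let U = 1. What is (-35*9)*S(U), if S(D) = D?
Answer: -315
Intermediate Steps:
(-35*9)*S(U) = -35*9*1 = -315*1 = -315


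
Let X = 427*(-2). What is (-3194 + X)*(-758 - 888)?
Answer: 6663008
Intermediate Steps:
X = -854
(-3194 + X)*(-758 - 888) = (-3194 - 854)*(-758 - 888) = -4048*(-1646) = 6663008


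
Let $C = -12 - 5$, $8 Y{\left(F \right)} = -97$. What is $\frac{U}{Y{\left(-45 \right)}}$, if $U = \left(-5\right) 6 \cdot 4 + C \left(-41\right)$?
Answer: $- \frac{4616}{97} \approx -47.588$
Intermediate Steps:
$Y{\left(F \right)} = - \frac{97}{8}$ ($Y{\left(F \right)} = \frac{1}{8} \left(-97\right) = - \frac{97}{8}$)
$C = -17$ ($C = -12 - 5 = -17$)
$U = 577$ ($U = \left(-5\right) 6 \cdot 4 - -697 = \left(-30\right) 4 + 697 = -120 + 697 = 577$)
$\frac{U}{Y{\left(-45 \right)}} = \frac{577}{- \frac{97}{8}} = 577 \left(- \frac{8}{97}\right) = - \frac{4616}{97}$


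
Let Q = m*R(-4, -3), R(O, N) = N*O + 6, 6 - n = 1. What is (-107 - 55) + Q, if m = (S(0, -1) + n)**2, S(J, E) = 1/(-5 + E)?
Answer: 517/2 ≈ 258.50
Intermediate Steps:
n = 5 (n = 6 - 1*1 = 6 - 1 = 5)
m = 841/36 (m = (1/(-5 - 1) + 5)**2 = (1/(-6) + 5)**2 = (-1/6 + 5)**2 = (29/6)**2 = 841/36 ≈ 23.361)
R(O, N) = 6 + N*O
Q = 841/2 (Q = 841*(6 - 3*(-4))/36 = 841*(6 + 12)/36 = (841/36)*18 = 841/2 ≈ 420.50)
(-107 - 55) + Q = (-107 - 55) + 841/2 = -162 + 841/2 = 517/2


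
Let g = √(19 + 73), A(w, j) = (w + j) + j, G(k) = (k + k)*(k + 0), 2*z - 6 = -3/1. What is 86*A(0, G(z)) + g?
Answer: 774 + 2*√23 ≈ 783.59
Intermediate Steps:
z = 3/2 (z = 3 + (-3/1)/2 = 3 + (-3*1)/2 = 3 + (½)*(-3) = 3 - 3/2 = 3/2 ≈ 1.5000)
G(k) = 2*k² (G(k) = (2*k)*k = 2*k²)
A(w, j) = w + 2*j (A(w, j) = (j + w) + j = w + 2*j)
g = 2*√23 (g = √92 = 2*√23 ≈ 9.5917)
86*A(0, G(z)) + g = 86*(0 + 2*(2*(3/2)²)) + 2*√23 = 86*(0 + 2*(2*(9/4))) + 2*√23 = 86*(0 + 2*(9/2)) + 2*√23 = 86*(0 + 9) + 2*√23 = 86*9 + 2*√23 = 774 + 2*√23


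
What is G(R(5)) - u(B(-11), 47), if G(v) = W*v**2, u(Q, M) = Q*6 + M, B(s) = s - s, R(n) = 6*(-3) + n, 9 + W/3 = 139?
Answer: 65863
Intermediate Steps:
W = 390 (W = -27 + 3*139 = -27 + 417 = 390)
R(n) = -18 + n
B(s) = 0
u(Q, M) = M + 6*Q (u(Q, M) = 6*Q + M = M + 6*Q)
G(v) = 390*v**2
G(R(5)) - u(B(-11), 47) = 390*(-18 + 5)**2 - (47 + 6*0) = 390*(-13)**2 - (47 + 0) = 390*169 - 1*47 = 65910 - 47 = 65863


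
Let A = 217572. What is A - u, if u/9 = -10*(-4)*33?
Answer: 205692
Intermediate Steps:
u = 11880 (u = 9*(-10*(-4)*33) = 9*(40*33) = 9*1320 = 11880)
A - u = 217572 - 1*11880 = 217572 - 11880 = 205692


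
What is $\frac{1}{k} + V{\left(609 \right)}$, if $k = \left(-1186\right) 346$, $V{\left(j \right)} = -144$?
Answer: $- \frac{59091265}{410356} \approx -144.0$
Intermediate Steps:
$k = -410356$
$\frac{1}{k} + V{\left(609 \right)} = \frac{1}{-410356} - 144 = - \frac{1}{410356} - 144 = - \frac{59091265}{410356}$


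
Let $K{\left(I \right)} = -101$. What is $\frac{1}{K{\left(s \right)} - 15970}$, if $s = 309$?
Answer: $- \frac{1}{16071} \approx -6.2224 \cdot 10^{-5}$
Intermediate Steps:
$\frac{1}{K{\left(s \right)} - 15970} = \frac{1}{-101 - 15970} = \frac{1}{-16071} = - \frac{1}{16071}$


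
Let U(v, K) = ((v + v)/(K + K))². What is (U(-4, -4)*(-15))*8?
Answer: -120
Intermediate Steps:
U(v, K) = v²/K² (U(v, K) = ((2*v)/((2*K)))² = ((2*v)*(1/(2*K)))² = (v/K)² = v²/K²)
(U(-4, -4)*(-15))*8 = (((-4)²/(-4)²)*(-15))*8 = (((1/16)*16)*(-15))*8 = (1*(-15))*8 = -15*8 = -120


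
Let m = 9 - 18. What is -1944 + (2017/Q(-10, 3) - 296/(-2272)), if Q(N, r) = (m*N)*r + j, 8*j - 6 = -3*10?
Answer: -146826925/75828 ≈ -1936.3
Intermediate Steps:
j = -3 (j = ¾ + (-3*10)/8 = ¾ + (⅛)*(-30) = ¾ - 15/4 = -3)
m = -9
Q(N, r) = -3 - 9*N*r (Q(N, r) = (-9*N)*r - 3 = -9*N*r - 3 = -3 - 9*N*r)
-1944 + (2017/Q(-10, 3) - 296/(-2272)) = -1944 + (2017/(-3 - 9*(-10)*3) - 296/(-2272)) = -1944 + (2017/(-3 + 270) - 296*(-1/2272)) = -1944 + (2017/267 + 37/284) = -1944 + 582707/75828 = -146826925/75828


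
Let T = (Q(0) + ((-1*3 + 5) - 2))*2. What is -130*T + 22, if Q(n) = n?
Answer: 22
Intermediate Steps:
T = 0 (T = (0 + ((-1*3 + 5) - 2))*2 = (0 + ((-3 + 5) - 2))*2 = (0 + (2 - 2))*2 = (0 + 0)*2 = 0*2 = 0)
-130*T + 22 = -130*0 + 22 = 0 + 22 = 22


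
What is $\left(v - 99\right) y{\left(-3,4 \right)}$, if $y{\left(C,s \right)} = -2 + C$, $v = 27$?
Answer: $360$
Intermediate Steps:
$\left(v - 99\right) y{\left(-3,4 \right)} = \left(27 - 99\right) \left(-2 - 3\right) = \left(-72\right) \left(-5\right) = 360$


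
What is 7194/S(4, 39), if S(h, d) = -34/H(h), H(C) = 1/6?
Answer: -1199/34 ≈ -35.265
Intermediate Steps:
H(C) = 1/6
S(h, d) = -204 (S(h, d) = -34/1/6 = -34*6 = -204)
7194/S(4, 39) = 7194/(-204) = 7194*(-1/204) = -1199/34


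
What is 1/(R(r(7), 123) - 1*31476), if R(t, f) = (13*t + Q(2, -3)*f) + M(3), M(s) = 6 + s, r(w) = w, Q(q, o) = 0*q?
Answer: -1/31376 ≈ -3.1871e-5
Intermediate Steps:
Q(q, o) = 0
R(t, f) = 9 + 13*t (R(t, f) = (13*t + 0*f) + (6 + 3) = (13*t + 0) + 9 = 13*t + 9 = 9 + 13*t)
1/(R(r(7), 123) - 1*31476) = 1/((9 + 13*7) - 1*31476) = 1/((9 + 91) - 31476) = 1/(100 - 31476) = 1/(-31376) = -1/31376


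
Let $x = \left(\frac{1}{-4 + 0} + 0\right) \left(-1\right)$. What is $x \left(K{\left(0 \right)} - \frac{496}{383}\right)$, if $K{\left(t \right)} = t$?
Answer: $- \frac{124}{383} \approx -0.32376$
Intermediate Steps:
$x = \frac{1}{4}$ ($x = \left(\frac{1}{-4} + 0\right) \left(-1\right) = \left(- \frac{1}{4} + 0\right) \left(-1\right) = \left(- \frac{1}{4}\right) \left(-1\right) = \frac{1}{4} \approx 0.25$)
$x \left(K{\left(0 \right)} - \frac{496}{383}\right) = \frac{0 - \frac{496}{383}}{4} = \frac{1}{4} \left(- \frac{496}{383}\right) = - \frac{124}{383}$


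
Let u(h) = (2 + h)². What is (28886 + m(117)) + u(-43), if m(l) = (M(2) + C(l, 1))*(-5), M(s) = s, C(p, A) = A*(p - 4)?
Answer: 29992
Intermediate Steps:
C(p, A) = A*(-4 + p)
m(l) = 10 - 5*l (m(l) = (2 + 1*(-4 + l))*(-5) = (2 + (-4 + l))*(-5) = (-2 + l)*(-5) = 10 - 5*l)
(28886 + m(117)) + u(-43) = (28886 + (10 - 5*117)) + (2 - 43)² = (28886 + (10 - 585)) + (-41)² = (28886 - 575) + 1681 = 28311 + 1681 = 29992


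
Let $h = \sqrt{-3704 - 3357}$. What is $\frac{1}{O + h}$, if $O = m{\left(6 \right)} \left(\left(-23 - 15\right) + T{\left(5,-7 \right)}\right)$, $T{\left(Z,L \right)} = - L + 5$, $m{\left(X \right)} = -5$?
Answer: $\frac{130}{23961} - \frac{i \sqrt{7061}}{23961} \approx 0.0054255 - 0.0035069 i$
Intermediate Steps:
$T{\left(Z,L \right)} = 5 - L$
$O = 130$ ($O = - 5 \left(\left(-23 - 15\right) + \left(5 - -7\right)\right) = - 5 \left(\left(-23 - 15\right) + \left(5 + 7\right)\right) = - 5 \left(-38 + 12\right) = \left(-5\right) \left(-26\right) = 130$)
$h = i \sqrt{7061}$ ($h = \sqrt{-7061} = i \sqrt{7061} \approx 84.03 i$)
$\frac{1}{O + h} = \frac{1}{130 + i \sqrt{7061}}$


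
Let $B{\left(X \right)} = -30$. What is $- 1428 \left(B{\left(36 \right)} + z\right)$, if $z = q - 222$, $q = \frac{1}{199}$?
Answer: $\frac{71609916}{199} \approx 3.5985 \cdot 10^{5}$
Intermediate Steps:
$q = \frac{1}{199} \approx 0.0050251$
$z = - \frac{44177}{199}$ ($z = \frac{1}{199} - 222 = - \frac{44177}{199} \approx -221.99$)
$- 1428 \left(B{\left(36 \right)} + z\right) = - 1428 \left(-30 - \frac{44177}{199}\right) = \left(-1428\right) \left(- \frac{50147}{199}\right) = \frac{71609916}{199}$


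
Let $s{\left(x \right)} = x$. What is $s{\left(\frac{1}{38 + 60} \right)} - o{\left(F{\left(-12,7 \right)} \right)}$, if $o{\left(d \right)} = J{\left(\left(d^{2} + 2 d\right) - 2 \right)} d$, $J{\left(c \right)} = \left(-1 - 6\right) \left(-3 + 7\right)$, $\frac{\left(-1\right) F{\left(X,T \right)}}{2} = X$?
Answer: $\frac{65857}{98} \approx 672.01$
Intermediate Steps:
$F{\left(X,T \right)} = - 2 X$
$J{\left(c \right)} = -28$ ($J{\left(c \right)} = \left(-7\right) 4 = -28$)
$o{\left(d \right)} = - 28 d$
$s{\left(\frac{1}{38 + 60} \right)} - o{\left(F{\left(-12,7 \right)} \right)} = \frac{1}{38 + 60} - - 28 \left(\left(-2\right) \left(-12\right)\right) = \frac{1}{98} - \left(-28\right) 24 = \frac{1}{98} - -672 = \frac{1}{98} + 672 = \frac{65857}{98}$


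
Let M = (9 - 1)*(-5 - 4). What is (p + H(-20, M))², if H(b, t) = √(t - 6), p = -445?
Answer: (445 - I*√78)² ≈ 1.9795e+5 - 7860.3*I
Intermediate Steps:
M = -72 (M = 8*(-9) = -72)
H(b, t) = √(-6 + t)
(p + H(-20, M))² = (-445 + √(-6 - 72))² = (-445 + √(-78))² = (-445 + I*√78)²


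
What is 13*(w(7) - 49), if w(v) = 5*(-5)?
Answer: -962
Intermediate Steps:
w(v) = -25
13*(w(7) - 49) = 13*(-25 - 49) = 13*(-74) = -962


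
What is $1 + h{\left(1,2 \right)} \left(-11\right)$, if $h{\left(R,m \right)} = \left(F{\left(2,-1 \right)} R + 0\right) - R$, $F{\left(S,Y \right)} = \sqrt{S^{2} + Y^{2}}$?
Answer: $12 - 11 \sqrt{5} \approx -12.597$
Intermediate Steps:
$h{\left(R,m \right)} = - R + R \sqrt{5}$ ($h{\left(R,m \right)} = \left(\sqrt{2^{2} + \left(-1\right)^{2}} R + 0\right) - R = \left(\sqrt{4 + 1} R + 0\right) - R = \left(\sqrt{5} R + 0\right) - R = \left(R \sqrt{5} + 0\right) - R = R \sqrt{5} - R = - R + R \sqrt{5}$)
$1 + h{\left(1,2 \right)} \left(-11\right) = 1 + 1 \left(-1 + \sqrt{5}\right) \left(-11\right) = 1 + \left(-1 + \sqrt{5}\right) \left(-11\right) = 1 + \left(11 - 11 \sqrt{5}\right) = 12 - 11 \sqrt{5}$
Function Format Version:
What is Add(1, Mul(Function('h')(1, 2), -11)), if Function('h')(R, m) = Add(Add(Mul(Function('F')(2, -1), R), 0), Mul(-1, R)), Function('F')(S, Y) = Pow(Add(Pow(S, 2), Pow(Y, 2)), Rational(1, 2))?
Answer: Add(12, Mul(-11, Pow(5, Rational(1, 2)))) ≈ -12.597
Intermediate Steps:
Function('h')(R, m) = Add(Mul(-1, R), Mul(R, Pow(5, Rational(1, 2)))) (Function('h')(R, m) = Add(Add(Mul(Pow(Add(Pow(2, 2), Pow(-1, 2)), Rational(1, 2)), R), 0), Mul(-1, R)) = Add(Add(Mul(Pow(Add(4, 1), Rational(1, 2)), R), 0), Mul(-1, R)) = Add(Add(Mul(Pow(5, Rational(1, 2)), R), 0), Mul(-1, R)) = Add(Add(Mul(R, Pow(5, Rational(1, 2))), 0), Mul(-1, R)) = Add(Mul(R, Pow(5, Rational(1, 2))), Mul(-1, R)) = Add(Mul(-1, R), Mul(R, Pow(5, Rational(1, 2)))))
Add(1, Mul(Function('h')(1, 2), -11)) = Add(1, Mul(Mul(1, Add(-1, Pow(5, Rational(1, 2)))), -11)) = Add(1, Mul(Add(-1, Pow(5, Rational(1, 2))), -11)) = Add(1, Add(11, Mul(-11, Pow(5, Rational(1, 2))))) = Add(12, Mul(-11, Pow(5, Rational(1, 2))))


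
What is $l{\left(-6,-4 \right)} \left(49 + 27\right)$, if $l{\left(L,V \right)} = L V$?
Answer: $1824$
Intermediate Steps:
$l{\left(-6,-4 \right)} \left(49 + 27\right) = \left(-6\right) \left(-4\right) \left(49 + 27\right) = 24 \cdot 76 = 1824$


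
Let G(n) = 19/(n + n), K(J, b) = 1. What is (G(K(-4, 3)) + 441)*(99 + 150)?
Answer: 224349/2 ≈ 1.1217e+5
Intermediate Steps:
G(n) = 19/(2*n) (G(n) = 19/((2*n)) = 19*(1/(2*n)) = 19/(2*n))
(G(K(-4, 3)) + 441)*(99 + 150) = ((19/2)/1 + 441)*(99 + 150) = ((19/2)*1 + 441)*249 = (19/2 + 441)*249 = (901/2)*249 = 224349/2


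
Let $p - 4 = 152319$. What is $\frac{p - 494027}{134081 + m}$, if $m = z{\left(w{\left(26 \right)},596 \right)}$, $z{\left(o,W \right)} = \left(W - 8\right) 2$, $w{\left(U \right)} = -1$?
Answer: $- \frac{341704}{135257} \approx -2.5263$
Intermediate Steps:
$p = 152323$ ($p = 4 + 152319 = 152323$)
$z{\left(o,W \right)} = -16 + 2 W$ ($z{\left(o,W \right)} = \left(-8 + W\right) 2 = -16 + 2 W$)
$m = 1176$ ($m = -16 + 2 \cdot 596 = -16 + 1192 = 1176$)
$\frac{p - 494027}{134081 + m} = \frac{152323 - 494027}{134081 + 1176} = - \frac{341704}{135257}$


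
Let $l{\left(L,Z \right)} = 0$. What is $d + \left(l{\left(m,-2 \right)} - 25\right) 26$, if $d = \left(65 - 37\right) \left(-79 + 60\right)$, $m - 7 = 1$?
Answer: $-1182$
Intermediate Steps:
$m = 8$ ($m = 7 + 1 = 8$)
$d = -532$ ($d = 28 \left(-19\right) = -532$)
$d + \left(l{\left(m,-2 \right)} - 25\right) 26 = -532 + \left(0 - 25\right) 26 = -532 - 650 = -1182$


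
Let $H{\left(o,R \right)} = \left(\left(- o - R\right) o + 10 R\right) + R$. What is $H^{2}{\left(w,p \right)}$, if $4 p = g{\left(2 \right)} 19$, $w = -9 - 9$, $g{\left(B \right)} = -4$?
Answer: $765625$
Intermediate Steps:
$w = -18$
$p = -19$ ($p = \frac{\left(-4\right) 19}{4} = \frac{1}{4} \left(-76\right) = -19$)
$H{\left(o,R \right)} = 11 R + o \left(- R - o\right)$ ($H{\left(o,R \right)} = \left(\left(- R - o\right) o + 10 R\right) + R = \left(o \left(- R - o\right) + 10 R\right) + R = \left(10 R + o \left(- R - o\right)\right) + R = 11 R + o \left(- R - o\right)$)
$H^{2}{\left(w,p \right)} = \left(- \left(-18\right)^{2} + 11 \left(-19\right) - \left(-19\right) \left(-18\right)\right)^{2} = \left(\left(-1\right) 324 - 209 - 342\right)^{2} = \left(-324 - 209 - 342\right)^{2} = \left(-875\right)^{2} = 765625$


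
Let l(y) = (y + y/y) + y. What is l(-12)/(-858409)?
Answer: 23/858409 ≈ 2.6794e-5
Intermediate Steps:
l(y) = 1 + 2*y (l(y) = (y + 1) + y = (1 + y) + y = 1 + 2*y)
l(-12)/(-858409) = (1 + 2*(-12))/(-858409) = (1 - 24)*(-1/858409) = -23*(-1/858409) = 23/858409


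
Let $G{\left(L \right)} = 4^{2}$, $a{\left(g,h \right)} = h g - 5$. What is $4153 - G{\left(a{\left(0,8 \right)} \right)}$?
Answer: $4137$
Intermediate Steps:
$a{\left(g,h \right)} = -5 + g h$ ($a{\left(g,h \right)} = g h - 5 = -5 + g h$)
$G{\left(L \right)} = 16$
$4153 - G{\left(a{\left(0,8 \right)} \right)} = 4153 - 16 = 4137$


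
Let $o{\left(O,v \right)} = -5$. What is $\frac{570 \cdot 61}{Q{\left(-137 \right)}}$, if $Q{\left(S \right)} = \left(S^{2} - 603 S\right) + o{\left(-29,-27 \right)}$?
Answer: $\frac{6954}{20275} \approx 0.34298$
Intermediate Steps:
$Q{\left(S \right)} = -5 + S^{2} - 603 S$ ($Q{\left(S \right)} = \left(S^{2} - 603 S\right) - 5 = -5 + S^{2} - 603 S$)
$\frac{570 \cdot 61}{Q{\left(-137 \right)}} = \frac{570 \cdot 61}{-5 + \left(-137\right)^{2} - -82611} = \frac{34770}{-5 + 18769 + 82611} = \frac{34770}{101375} = 34770 \cdot \frac{1}{101375} = \frac{6954}{20275}$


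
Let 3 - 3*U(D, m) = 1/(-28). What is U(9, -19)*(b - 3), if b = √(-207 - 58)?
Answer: -85/28 + 85*I*√265/84 ≈ -3.0357 + 16.473*I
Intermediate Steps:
U(D, m) = 85/84 (U(D, m) = 1 - ⅓/(-28) = 1 - ⅓*(-1/28) = 1 + 1/84 = 85/84)
b = I*√265 (b = √(-265) = I*√265 ≈ 16.279*I)
U(9, -19)*(b - 3) = 85*(I*√265 - 3)/84 = 85*(-3 + I*√265)/84 = -85/28 + 85*I*√265/84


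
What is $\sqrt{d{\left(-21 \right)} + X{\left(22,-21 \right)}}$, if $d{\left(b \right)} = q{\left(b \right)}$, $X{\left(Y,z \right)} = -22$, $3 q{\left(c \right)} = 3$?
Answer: $i \sqrt{21} \approx 4.5826 i$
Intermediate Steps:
$q{\left(c \right)} = 1$ ($q{\left(c \right)} = \frac{1}{3} \cdot 3 = 1$)
$d{\left(b \right)} = 1$
$\sqrt{d{\left(-21 \right)} + X{\left(22,-21 \right)}} = \sqrt{1 - 22} = \sqrt{-21} = i \sqrt{21}$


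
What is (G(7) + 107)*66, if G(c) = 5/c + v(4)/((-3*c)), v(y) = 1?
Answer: 7106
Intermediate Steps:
G(c) = 14/(3*c) (G(c) = 5/c + 1/(-3*c) = 5/c + 1*(-1/(3*c)) = 5/c - 1/(3*c) = 14/(3*c))
(G(7) + 107)*66 = ((14/3)/7 + 107)*66 = ((14/3)*(⅐) + 107)*66 = (⅔ + 107)*66 = (323/3)*66 = 7106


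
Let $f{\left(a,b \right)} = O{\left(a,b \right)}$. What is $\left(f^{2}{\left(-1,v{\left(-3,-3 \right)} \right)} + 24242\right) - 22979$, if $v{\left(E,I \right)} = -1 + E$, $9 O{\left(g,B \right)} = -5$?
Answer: $\frac{102328}{81} \approx 1263.3$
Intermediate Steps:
$O{\left(g,B \right)} = - \frac{5}{9}$ ($O{\left(g,B \right)} = \frac{1}{9} \left(-5\right) = - \frac{5}{9}$)
$f{\left(a,b \right)} = - \frac{5}{9}$
$\left(f^{2}{\left(-1,v{\left(-3,-3 \right)} \right)} + 24242\right) - 22979 = \left(\left(- \frac{5}{9}\right)^{2} + 24242\right) - 22979 = \left(\frac{25}{81} + 24242\right) - 22979 = \frac{1963627}{81} - 22979 = \frac{102328}{81}$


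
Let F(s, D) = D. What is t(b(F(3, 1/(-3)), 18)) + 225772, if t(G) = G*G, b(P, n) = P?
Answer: 2031949/9 ≈ 2.2577e+5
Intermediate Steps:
t(G) = G²
t(b(F(3, 1/(-3)), 18)) + 225772 = (1/(-3))² + 225772 = (1*(-⅓))² + 225772 = (-⅓)² + 225772 = ⅑ + 225772 = 2031949/9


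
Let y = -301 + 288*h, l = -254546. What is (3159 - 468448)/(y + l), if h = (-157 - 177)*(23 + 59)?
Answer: 465289/8142591 ≈ 0.057143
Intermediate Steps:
h = -27388 (h = -334*82 = -27388)
y = -7888045 (y = -301 + 288*(-27388) = -301 - 7887744 = -7888045)
(3159 - 468448)/(y + l) = (3159 - 468448)/(-7888045 - 254546) = -465289/(-8142591) = -465289*(-1/8142591) = 465289/8142591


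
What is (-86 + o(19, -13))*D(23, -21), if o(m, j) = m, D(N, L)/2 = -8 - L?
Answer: -1742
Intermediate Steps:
D(N, L) = -16 - 2*L (D(N, L) = 2*(-8 - L) = -16 - 2*L)
(-86 + o(19, -13))*D(23, -21) = (-86 + 19)*(-16 - 2*(-21)) = -67*(-16 + 42) = -67*26 = -1742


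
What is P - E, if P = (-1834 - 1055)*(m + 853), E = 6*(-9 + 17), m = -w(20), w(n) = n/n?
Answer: -2461476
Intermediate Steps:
w(n) = 1
m = -1 (m = -1*1 = -1)
E = 48 (E = 6*8 = 48)
P = -2461428 (P = (-1834 - 1055)*(-1 + 853) = -2889*852 = -2461428)
P - E = -2461428 - 1*48 = -2461428 - 48 = -2461476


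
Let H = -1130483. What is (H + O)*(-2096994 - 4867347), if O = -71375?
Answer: 8370148945578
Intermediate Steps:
(H + O)*(-2096994 - 4867347) = (-1130483 - 71375)*(-2096994 - 4867347) = -1201858*(-6964341) = 8370148945578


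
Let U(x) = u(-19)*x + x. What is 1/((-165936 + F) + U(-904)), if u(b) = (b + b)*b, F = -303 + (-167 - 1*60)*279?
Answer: -1/883164 ≈ -1.1323e-6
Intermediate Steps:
F = -63636 (F = -303 + (-167 - 60)*279 = -303 - 227*279 = -303 - 63333 = -63636)
u(b) = 2*b**2 (u(b) = (2*b)*b = 2*b**2)
U(x) = 723*x (U(x) = (2*(-19)**2)*x + x = (2*361)*x + x = 722*x + x = 723*x)
1/((-165936 + F) + U(-904)) = 1/((-165936 - 63636) + 723*(-904)) = 1/(-229572 - 653592) = 1/(-883164) = -1/883164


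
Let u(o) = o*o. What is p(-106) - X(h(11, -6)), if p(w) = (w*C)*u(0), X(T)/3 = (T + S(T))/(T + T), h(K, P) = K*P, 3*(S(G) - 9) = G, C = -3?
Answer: -79/44 ≈ -1.7955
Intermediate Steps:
S(G) = 9 + G/3
X(T) = 3*(9 + 4*T/3)/(2*T) (X(T) = 3*((T + (9 + T/3))/(T + T)) = 3*((9 + 4*T/3)/((2*T))) = 3*((9 + 4*T/3)*(1/(2*T))) = 3*((9 + 4*T/3)/(2*T)) = 3*(9 + 4*T/3)/(2*T))
u(o) = o²
p(w) = 0 (p(w) = (w*(-3))*0² = -3*w*0 = 0)
p(-106) - X(h(11, -6)) = 0 - (2 + 27/(2*((11*(-6))))) = 0 - (2 + (27/2)/(-66)) = 0 - (2 + (27/2)*(-1/66)) = 0 - (2 - 9/44) = 0 - 1*79/44 = 0 - 79/44 = -79/44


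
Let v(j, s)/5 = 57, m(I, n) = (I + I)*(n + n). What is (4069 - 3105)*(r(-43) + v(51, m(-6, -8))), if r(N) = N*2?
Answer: 191836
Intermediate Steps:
r(N) = 2*N
m(I, n) = 4*I*n (m(I, n) = (2*I)*(2*n) = 4*I*n)
v(j, s) = 285 (v(j, s) = 5*57 = 285)
(4069 - 3105)*(r(-43) + v(51, m(-6, -8))) = (4069 - 3105)*(2*(-43) + 285) = 964*(-86 + 285) = 964*199 = 191836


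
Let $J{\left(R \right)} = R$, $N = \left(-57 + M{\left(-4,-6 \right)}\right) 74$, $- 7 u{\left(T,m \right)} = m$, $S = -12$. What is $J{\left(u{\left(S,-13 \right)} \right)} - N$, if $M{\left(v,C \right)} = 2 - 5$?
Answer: $\frac{31093}{7} \approx 4441.9$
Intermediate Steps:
$M{\left(v,C \right)} = -3$
$u{\left(T,m \right)} = - \frac{m}{7}$
$N = -4440$ ($N = \left(-57 - 3\right) 74 = \left(-60\right) 74 = -4440$)
$J{\left(u{\left(S,-13 \right)} \right)} - N = \left(- \frac{1}{7}\right) \left(-13\right) - -4440 = \frac{13}{7} + 4440 = \frac{31093}{7}$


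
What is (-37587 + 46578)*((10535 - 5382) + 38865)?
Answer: 395765838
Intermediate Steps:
(-37587 + 46578)*((10535 - 5382) + 38865) = 8991*(5153 + 38865) = 8991*44018 = 395765838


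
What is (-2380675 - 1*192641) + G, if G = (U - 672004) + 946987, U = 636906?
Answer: -1661427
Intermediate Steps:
G = 911889 (G = (636906 - 672004) + 946987 = -35098 + 946987 = 911889)
(-2380675 - 1*192641) + G = (-2380675 - 1*192641) + 911889 = (-2380675 - 192641) + 911889 = -2573316 + 911889 = -1661427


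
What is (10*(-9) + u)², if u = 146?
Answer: 3136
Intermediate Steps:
(10*(-9) + u)² = (10*(-9) + 146)² = (-90 + 146)² = 56² = 3136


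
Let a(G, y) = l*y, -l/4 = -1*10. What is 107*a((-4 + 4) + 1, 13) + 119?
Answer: 55759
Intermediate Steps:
l = 40 (l = -(-4)*10 = -4*(-10) = 40)
a(G, y) = 40*y
107*a((-4 + 4) + 1, 13) + 119 = 107*(40*13) + 119 = 107*520 + 119 = 55640 + 119 = 55759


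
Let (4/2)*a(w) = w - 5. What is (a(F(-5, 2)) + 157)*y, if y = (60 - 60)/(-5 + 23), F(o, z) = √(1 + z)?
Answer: 0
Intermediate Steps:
a(w) = -5/2 + w/2 (a(w) = (w - 5)/2 = (-5 + w)/2 = -5/2 + w/2)
y = 0 (y = 0/18 = 0*(1/18) = 0)
(a(F(-5, 2)) + 157)*y = ((-5/2 + √(1 + 2)/2) + 157)*0 = ((-5/2 + √3/2) + 157)*0 = (309/2 + √3/2)*0 = 0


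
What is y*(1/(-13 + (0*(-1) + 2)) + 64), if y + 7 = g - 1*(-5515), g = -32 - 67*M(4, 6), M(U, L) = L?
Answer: 3567022/11 ≈ 3.2427e+5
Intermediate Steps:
g = -434 (g = -32 - 67*6 = -32 - 402 = -434)
y = 5074 (y = -7 + (-434 - 1*(-5515)) = -7 + (-434 + 5515) = -7 + 5081 = 5074)
y*(1/(-13 + (0*(-1) + 2)) + 64) = 5074*(1/(-13 + (0*(-1) + 2)) + 64) = 5074*(1/(-13 + (0 + 2)) + 64) = 5074*(1/(-13 + 2) + 64) = 5074*(1/(-11) + 64) = 5074*(-1/11 + 64) = 5074*(703/11) = 3567022/11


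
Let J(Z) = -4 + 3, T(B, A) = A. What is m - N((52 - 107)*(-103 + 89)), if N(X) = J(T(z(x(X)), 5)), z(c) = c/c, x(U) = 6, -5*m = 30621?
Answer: -30616/5 ≈ -6123.2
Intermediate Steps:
m = -30621/5 (m = -⅕*30621 = -30621/5 ≈ -6124.2)
z(c) = 1
J(Z) = -1
N(X) = -1
m - N((52 - 107)*(-103 + 89)) = -30621/5 - 1*(-1) = -30621/5 + 1 = -30616/5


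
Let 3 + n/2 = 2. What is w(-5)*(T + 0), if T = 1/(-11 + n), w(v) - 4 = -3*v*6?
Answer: -94/13 ≈ -7.2308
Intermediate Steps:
n = -2 (n = -6 + 2*2 = -6 + 4 = -2)
w(v) = 4 - 18*v (w(v) = 4 - 3*v*6 = 4 - 18*v)
T = -1/13 (T = 1/(-11 - 2) = 1/(-13) = -1/13 ≈ -0.076923)
w(-5)*(T + 0) = (4 - 18*(-5))*(-1/13 + 0) = (4 + 90)*(-1/13) = 94*(-1/13) = -94/13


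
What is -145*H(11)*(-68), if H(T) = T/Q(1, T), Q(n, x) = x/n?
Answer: 9860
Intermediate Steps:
H(T) = 1 (H(T) = T/((T/1)) = T/((T*1)) = T/T = 1)
-145*H(11)*(-68) = -145*1*(-68) = -145*(-68) = 9860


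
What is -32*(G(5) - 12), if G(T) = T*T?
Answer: -416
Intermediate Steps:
G(T) = T**2
-32*(G(5) - 12) = -32*(5**2 - 12) = -32*(25 - 12) = -32*13 = -416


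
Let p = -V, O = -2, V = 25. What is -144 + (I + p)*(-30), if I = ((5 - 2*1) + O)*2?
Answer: 546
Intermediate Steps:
I = 2 (I = ((5 - 2*1) - 2)*2 = ((5 - 2) - 2)*2 = (3 - 2)*2 = 1*2 = 2)
p = -25 (p = -1*25 = -25)
-144 + (I + p)*(-30) = -144 + (2 - 25)*(-30) = -144 - 23*(-30) = -144 + 690 = 546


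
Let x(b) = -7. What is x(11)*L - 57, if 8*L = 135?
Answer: -1401/8 ≈ -175.13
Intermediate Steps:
L = 135/8 (L = (1/8)*135 = 135/8 ≈ 16.875)
x(11)*L - 57 = -7*135/8 - 57 = -945/8 - 57 = -1401/8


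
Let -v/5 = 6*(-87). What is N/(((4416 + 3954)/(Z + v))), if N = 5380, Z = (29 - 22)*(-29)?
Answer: 1294966/837 ≈ 1547.2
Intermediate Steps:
v = 2610 (v = -30*(-87) = -5*(-522) = 2610)
Z = -203 (Z = 7*(-29) = -203)
N/(((4416 + 3954)/(Z + v))) = 5380/(((4416 + 3954)/(-203 + 2610))) = 5380/((8370/2407)) = 5380/((8370*(1/2407))) = 5380/(8370/2407) = 5380*(2407/8370) = 1294966/837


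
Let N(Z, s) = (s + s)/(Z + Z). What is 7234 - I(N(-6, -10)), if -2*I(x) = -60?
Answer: 7204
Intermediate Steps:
N(Z, s) = s/Z (N(Z, s) = (2*s)/((2*Z)) = (2*s)*(1/(2*Z)) = s/Z)
I(x) = 30 (I(x) = -½*(-60) = 30)
7234 - I(N(-6, -10)) = 7234 - 1*30 = 7234 - 30 = 7204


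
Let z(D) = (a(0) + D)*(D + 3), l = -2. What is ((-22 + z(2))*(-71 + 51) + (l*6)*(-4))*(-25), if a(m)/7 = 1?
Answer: 10300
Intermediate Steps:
a(m) = 7 (a(m) = 7*1 = 7)
z(D) = (3 + D)*(7 + D) (z(D) = (7 + D)*(D + 3) = (7 + D)*(3 + D) = (3 + D)*(7 + D))
((-22 + z(2))*(-71 + 51) + (l*6)*(-4))*(-25) = ((-22 + (21 + 2**2 + 10*2))*(-71 + 51) - 2*6*(-4))*(-25) = ((-22 + (21 + 4 + 20))*(-20) - 12*(-4))*(-25) = ((-22 + 45)*(-20) + 48)*(-25) = (23*(-20) + 48)*(-25) = (-460 + 48)*(-25) = -412*(-25) = 10300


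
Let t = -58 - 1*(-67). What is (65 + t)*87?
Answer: 6438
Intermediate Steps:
t = 9 (t = -58 + 67 = 9)
(65 + t)*87 = (65 + 9)*87 = 74*87 = 6438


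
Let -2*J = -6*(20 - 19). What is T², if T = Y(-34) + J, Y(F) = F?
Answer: 961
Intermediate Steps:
J = 3 (J = -(-3)*(20 - 19) = -(-3) = -½*(-6) = 3)
T = -31 (T = -34 + 3 = -31)
T² = (-31)² = 961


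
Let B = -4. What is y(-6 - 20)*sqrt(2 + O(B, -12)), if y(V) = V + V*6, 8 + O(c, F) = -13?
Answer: -182*I*sqrt(19) ≈ -793.32*I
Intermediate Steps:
O(c, F) = -21 (O(c, F) = -8 - 13 = -21)
y(V) = 7*V (y(V) = V + 6*V = 7*V)
y(-6 - 20)*sqrt(2 + O(B, -12)) = (7*(-6 - 20))*sqrt(2 - 21) = (7*(-26))*sqrt(-19) = -182*I*sqrt(19)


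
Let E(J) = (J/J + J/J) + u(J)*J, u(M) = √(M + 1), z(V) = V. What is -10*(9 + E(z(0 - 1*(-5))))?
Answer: -110 - 50*√6 ≈ -232.47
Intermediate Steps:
u(M) = √(1 + M)
E(J) = 2 + J*√(1 + J) (E(J) = (J/J + J/J) + √(1 + J)*J = (1 + 1) + J*√(1 + J) = 2 + J*√(1 + J))
-10*(9 + E(z(0 - 1*(-5)))) = -10*(9 + (2 + (0 - 1*(-5))*√(1 + (0 - 1*(-5))))) = -10*(9 + (2 + (0 + 5)*√(1 + (0 + 5)))) = -10*(9 + (2 + 5*√(1 + 5))) = -10*(9 + (2 + 5*√6)) = -10*(11 + 5*√6) = -110 - 50*√6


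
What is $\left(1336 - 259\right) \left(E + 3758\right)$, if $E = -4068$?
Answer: $-333870$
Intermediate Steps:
$\left(1336 - 259\right) \left(E + 3758\right) = \left(1336 - 259\right) \left(-4068 + 3758\right) = 1077 \left(-310\right) = -333870$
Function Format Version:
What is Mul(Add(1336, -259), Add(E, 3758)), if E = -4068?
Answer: -333870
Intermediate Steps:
Mul(Add(1336, -259), Add(E, 3758)) = Mul(Add(1336, -259), Add(-4068, 3758)) = Mul(1077, -310) = -333870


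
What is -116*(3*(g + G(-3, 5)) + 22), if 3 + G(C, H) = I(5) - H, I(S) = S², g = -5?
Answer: -6728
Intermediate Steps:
G(C, H) = 22 - H (G(C, H) = -3 + (5² - H) = -3 + (25 - H) = 22 - H)
-116*(3*(g + G(-3, 5)) + 22) = -116*(3*(-5 + (22 - 1*5)) + 22) = -116*(3*(-5 + (22 - 5)) + 22) = -116*(3*(-5 + 17) + 22) = -116*(3*12 + 22) = -116*(36 + 22) = -116*58 = -6728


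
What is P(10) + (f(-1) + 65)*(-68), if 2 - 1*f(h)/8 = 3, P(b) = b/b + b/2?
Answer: -3870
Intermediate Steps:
P(b) = 1 + b/2 (P(b) = 1 + b*(½) = 1 + b/2)
f(h) = -8 (f(h) = 16 - 8*3 = 16 - 24 = -8)
P(10) + (f(-1) + 65)*(-68) = (1 + (½)*10) + (-8 + 65)*(-68) = (1 + 5) + 57*(-68) = 6 - 3876 = -3870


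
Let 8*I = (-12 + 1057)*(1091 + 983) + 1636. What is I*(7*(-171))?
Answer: -1298126151/4 ≈ -3.2453e+8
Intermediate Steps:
I = 1084483/4 (I = ((-12 + 1057)*(1091 + 983) + 1636)/8 = (1045*2074 + 1636)/8 = (2167330 + 1636)/8 = (1/8)*2168966 = 1084483/4 ≈ 2.7112e+5)
I*(7*(-171)) = 1084483*(7*(-171))/4 = (1084483/4)*(-1197) = -1298126151/4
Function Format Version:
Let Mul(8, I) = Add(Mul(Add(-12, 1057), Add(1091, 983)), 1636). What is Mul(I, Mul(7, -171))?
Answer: Rational(-1298126151, 4) ≈ -3.2453e+8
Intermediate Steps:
I = Rational(1084483, 4) (I = Mul(Rational(1, 8), Add(Mul(Add(-12, 1057), Add(1091, 983)), 1636)) = Mul(Rational(1, 8), Add(Mul(1045, 2074), 1636)) = Mul(Rational(1, 8), Add(2167330, 1636)) = Mul(Rational(1, 8), 2168966) = Rational(1084483, 4) ≈ 2.7112e+5)
Mul(I, Mul(7, -171)) = Mul(Rational(1084483, 4), Mul(7, -171)) = Mul(Rational(1084483, 4), -1197) = Rational(-1298126151, 4)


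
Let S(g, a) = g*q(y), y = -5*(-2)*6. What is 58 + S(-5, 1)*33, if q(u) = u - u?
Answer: 58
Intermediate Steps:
y = 60 (y = 10*6 = 60)
q(u) = 0
S(g, a) = 0 (S(g, a) = g*0 = 0)
58 + S(-5, 1)*33 = 58 + 0*33 = 58 + 0 = 58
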